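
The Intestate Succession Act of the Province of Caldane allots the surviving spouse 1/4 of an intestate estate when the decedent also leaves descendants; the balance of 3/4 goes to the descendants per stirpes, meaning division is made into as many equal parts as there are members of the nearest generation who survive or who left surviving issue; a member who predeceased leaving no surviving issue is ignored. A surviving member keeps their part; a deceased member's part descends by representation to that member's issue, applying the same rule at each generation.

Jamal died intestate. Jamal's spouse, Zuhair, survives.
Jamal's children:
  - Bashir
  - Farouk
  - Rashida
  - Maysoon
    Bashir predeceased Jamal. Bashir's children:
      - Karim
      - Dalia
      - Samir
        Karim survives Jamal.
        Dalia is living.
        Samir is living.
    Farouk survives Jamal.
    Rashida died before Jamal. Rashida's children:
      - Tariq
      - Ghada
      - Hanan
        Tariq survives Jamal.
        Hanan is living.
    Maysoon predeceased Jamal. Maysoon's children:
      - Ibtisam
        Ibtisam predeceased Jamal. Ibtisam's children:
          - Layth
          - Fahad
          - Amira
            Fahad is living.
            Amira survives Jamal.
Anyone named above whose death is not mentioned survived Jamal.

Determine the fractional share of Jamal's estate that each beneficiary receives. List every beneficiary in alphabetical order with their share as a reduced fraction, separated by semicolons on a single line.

Amira 1/16; Dalia 1/16; Fahad 1/16; Farouk 3/16; Ghada 1/16; Hanan 1/16; Karim 1/16; Layth 1/16; Samir 1/16; Tariq 1/16; Zuhair 1/4

Zuhair, as surviving spouse, takes 1/4.
The remaining 3/4 passes to Jamal's descendants per stirpes.
The 3/4 is divided into 4 equal shares of 3/16 among Bashir, Farouk, Rashida, Maysoon.
Bashir predeceased; the 3/16 allotted to Bashir's branch passes to Bashir's issue by representation.
The 3/16 is divided into 3 equal shares of 1/16 among Karim, Dalia, Samir.
Karim is living and takes 1/16.
Dalia is living and takes 1/16.
Samir is living and takes 1/16.
Farouk is living and takes 3/16.
Rashida predeceased; the 3/16 allotted to Rashida's branch passes to Rashida's issue by representation.
The 3/16 is divided into 3 equal shares of 1/16 among Tariq, Ghada, Hanan.
Tariq is living and takes 1/16.
Ghada is living and takes 1/16.
Hanan is living and takes 1/16.
Maysoon predeceased; the 3/16 allotted to Maysoon's branch passes to Maysoon's issue by representation.
Ibtisam's line is the sole branch at this level, so the full 3/16 passes to Ibtisam's issue by representation.
The 3/16 is divided into 3 equal shares of 1/16 among Layth, Fahad, Amira.
Layth is living and takes 1/16.
Fahad is living and takes 1/16.
Amira is living and takes 1/16.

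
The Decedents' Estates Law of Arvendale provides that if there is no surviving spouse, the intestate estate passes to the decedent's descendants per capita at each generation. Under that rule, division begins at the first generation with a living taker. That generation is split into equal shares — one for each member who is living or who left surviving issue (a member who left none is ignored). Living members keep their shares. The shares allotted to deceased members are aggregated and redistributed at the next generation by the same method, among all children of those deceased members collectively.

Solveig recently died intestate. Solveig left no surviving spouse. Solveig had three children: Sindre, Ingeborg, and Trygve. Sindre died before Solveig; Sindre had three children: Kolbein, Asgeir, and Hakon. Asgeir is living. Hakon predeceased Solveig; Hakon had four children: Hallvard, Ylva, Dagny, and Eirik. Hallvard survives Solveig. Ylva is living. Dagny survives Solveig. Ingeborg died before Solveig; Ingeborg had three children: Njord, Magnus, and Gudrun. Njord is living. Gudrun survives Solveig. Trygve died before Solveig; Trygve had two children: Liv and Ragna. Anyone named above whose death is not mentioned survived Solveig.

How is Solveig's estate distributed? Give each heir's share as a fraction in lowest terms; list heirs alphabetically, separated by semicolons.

Asgeir 1/8; Dagny 1/32; Eirik 1/32; Gudrun 1/8; Hallvard 1/32; Kolbein 1/8; Liv 1/8; Magnus 1/8; Njord 1/8; Ragna 1/8; Ylva 1/32

There is no surviving spouse, so the entire estate passes to Solveig's descendants per capita at each generation.
No one at generation 1 (Sindre, Ingeborg, Trygve) is living; moving to the next generation.
At generation 2 (Kolbein, Asgeir, Hakon, Njord, Magnus, Gudrun, Liv, Ragna) there are 8 shares of (1)/8 = 1/8 each.
Living: Kolbein, Asgeir, Njord, Magnus, Gudrun, Liv, and Ragna — each takes 1/8.
Deceased: Hakon. That 1/8 share is carried to generation 3.
At generation 3 (Hallvard, Ylva, Dagny, Eirik) there are 4 shares of (1/8)/4 = 1/32 each.
Living: Hallvard, Ylva, Dagny, and Eirik — each takes 1/32.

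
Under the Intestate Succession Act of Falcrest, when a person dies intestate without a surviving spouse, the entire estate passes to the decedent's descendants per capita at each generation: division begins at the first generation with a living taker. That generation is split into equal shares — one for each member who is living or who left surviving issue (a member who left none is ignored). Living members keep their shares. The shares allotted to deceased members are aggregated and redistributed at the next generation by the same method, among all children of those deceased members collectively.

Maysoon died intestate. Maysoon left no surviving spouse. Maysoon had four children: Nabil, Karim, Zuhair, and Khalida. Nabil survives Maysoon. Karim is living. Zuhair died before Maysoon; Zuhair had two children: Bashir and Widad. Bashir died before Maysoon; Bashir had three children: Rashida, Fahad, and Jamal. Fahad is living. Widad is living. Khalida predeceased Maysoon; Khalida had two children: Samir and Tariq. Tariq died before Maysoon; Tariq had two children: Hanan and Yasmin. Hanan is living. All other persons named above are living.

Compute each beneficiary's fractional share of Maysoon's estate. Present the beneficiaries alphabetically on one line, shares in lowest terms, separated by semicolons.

There is no surviving spouse, so the entire estate passes to Maysoon's descendants per capita at each generation.
At generation 1 (Nabil, Karim, Zuhair, Khalida) there are 4 shares of (1)/4 = 1/4 each.
Living: Nabil and Karim — each takes 1/4.
Deceased: Zuhair and Khalida. Their combined 1/2 is pooled and carried to generation 2.
At generation 2 (Bashir, Widad, Samir, Tariq) there are 4 shares of (1/2)/4 = 1/8 each.
Living: Widad and Samir — each takes 1/8.
Deceased: Bashir and Tariq. Their combined 1/4 is pooled and carried to generation 3.
At generation 3 (Rashida, Fahad, Jamal, Hanan, Yasmin) there are 5 shares of (1/4)/5 = 1/20 each.
Living: Rashida, Fahad, Jamal, Hanan, and Yasmin — each takes 1/20.

Fahad 1/20; Hanan 1/20; Jamal 1/20; Karim 1/4; Nabil 1/4; Rashida 1/20; Samir 1/8; Widad 1/8; Yasmin 1/20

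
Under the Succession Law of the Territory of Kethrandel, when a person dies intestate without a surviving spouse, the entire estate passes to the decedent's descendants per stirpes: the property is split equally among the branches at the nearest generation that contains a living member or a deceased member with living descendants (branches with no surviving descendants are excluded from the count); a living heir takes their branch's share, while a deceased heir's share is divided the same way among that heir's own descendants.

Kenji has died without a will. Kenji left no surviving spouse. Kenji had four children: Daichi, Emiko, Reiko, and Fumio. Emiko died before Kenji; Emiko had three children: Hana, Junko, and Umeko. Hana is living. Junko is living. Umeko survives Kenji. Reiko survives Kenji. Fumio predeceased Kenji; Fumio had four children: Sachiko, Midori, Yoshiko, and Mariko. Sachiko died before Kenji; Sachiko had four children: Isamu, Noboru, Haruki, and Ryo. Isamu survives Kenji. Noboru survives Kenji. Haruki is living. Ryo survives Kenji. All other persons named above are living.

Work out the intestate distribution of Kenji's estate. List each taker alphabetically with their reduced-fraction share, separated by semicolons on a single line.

There is no surviving spouse, so the entire estate passes to Kenji's descendants per stirpes.
The estate is divided into 4 equal shares of 1/4 among Daichi, Emiko, Reiko, Fumio.
Daichi is living and takes 1/4.
Emiko predeceased; the 1/4 allotted to Emiko's branch passes to Emiko's issue by representation.
The 1/4 is divided into 3 equal shares of 1/12 among Hana, Junko, Umeko.
Hana is living and takes 1/12.
Junko is living and takes 1/12.
Umeko is living and takes 1/12.
Reiko is living and takes 1/4.
Fumio predeceased; the 1/4 allotted to Fumio's branch passes to Fumio's issue by representation.
The 1/4 is divided into 4 equal shares of 1/16 among Sachiko, Midori, Yoshiko, Mariko.
Sachiko predeceased; the 1/16 allotted to Sachiko's branch passes to Sachiko's issue by representation.
The 1/16 is divided into 4 equal shares of 1/64 among Isamu, Noboru, Haruki, Ryo.
Isamu is living and takes 1/64.
Noboru is living and takes 1/64.
Haruki is living and takes 1/64.
Ryo is living and takes 1/64.
Midori is living and takes 1/16.
Yoshiko is living and takes 1/16.
Mariko is living and takes 1/16.

Daichi 1/4; Hana 1/12; Haruki 1/64; Isamu 1/64; Junko 1/12; Mariko 1/16; Midori 1/16; Noboru 1/64; Reiko 1/4; Ryo 1/64; Umeko 1/12; Yoshiko 1/16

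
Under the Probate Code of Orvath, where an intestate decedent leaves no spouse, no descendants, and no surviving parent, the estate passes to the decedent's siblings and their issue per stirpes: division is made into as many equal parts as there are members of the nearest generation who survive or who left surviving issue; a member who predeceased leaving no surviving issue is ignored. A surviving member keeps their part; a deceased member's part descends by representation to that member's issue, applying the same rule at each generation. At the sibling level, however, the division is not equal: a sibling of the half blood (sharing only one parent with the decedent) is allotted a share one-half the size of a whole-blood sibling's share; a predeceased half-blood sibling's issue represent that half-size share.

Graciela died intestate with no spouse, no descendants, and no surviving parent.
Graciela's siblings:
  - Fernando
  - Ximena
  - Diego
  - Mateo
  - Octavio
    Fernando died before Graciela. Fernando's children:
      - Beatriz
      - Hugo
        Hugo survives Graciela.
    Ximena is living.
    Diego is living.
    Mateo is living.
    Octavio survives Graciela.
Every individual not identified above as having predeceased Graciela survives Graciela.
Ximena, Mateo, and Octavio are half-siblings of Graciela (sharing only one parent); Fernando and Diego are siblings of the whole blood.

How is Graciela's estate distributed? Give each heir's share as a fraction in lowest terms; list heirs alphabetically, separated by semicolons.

No spouse, descendants, or parent survives, so the estate passes to Graciela's siblings per stirpes.
Half-blood siblings count for one-half the weight of whole-blood siblings at the initial division.
Dividing 1 in proportion to weights (total weight 7/2): Fernando (weight 1) → 2/7; Ximena (weight 1/2) → 1/7; Diego (weight 1) → 2/7; Mateo (weight 1/2) → 1/7; Octavio (weight 1/2) → 1/7.
Fernando predeceased; the 2/7 allotted to Fernando's branch passes to Fernando's issue by representation.
The 2/7 is divided into 2 equal shares of 1/7 among Beatriz, Hugo.
Beatriz is living and takes 1/7.
Hugo is living and takes 1/7.
Ximena is living and takes 1/7.
Diego is living and takes 2/7.
Mateo is living and takes 1/7.
Octavio is living and takes 1/7.

Beatriz 1/7; Diego 2/7; Hugo 1/7; Mateo 1/7; Octavio 1/7; Ximena 1/7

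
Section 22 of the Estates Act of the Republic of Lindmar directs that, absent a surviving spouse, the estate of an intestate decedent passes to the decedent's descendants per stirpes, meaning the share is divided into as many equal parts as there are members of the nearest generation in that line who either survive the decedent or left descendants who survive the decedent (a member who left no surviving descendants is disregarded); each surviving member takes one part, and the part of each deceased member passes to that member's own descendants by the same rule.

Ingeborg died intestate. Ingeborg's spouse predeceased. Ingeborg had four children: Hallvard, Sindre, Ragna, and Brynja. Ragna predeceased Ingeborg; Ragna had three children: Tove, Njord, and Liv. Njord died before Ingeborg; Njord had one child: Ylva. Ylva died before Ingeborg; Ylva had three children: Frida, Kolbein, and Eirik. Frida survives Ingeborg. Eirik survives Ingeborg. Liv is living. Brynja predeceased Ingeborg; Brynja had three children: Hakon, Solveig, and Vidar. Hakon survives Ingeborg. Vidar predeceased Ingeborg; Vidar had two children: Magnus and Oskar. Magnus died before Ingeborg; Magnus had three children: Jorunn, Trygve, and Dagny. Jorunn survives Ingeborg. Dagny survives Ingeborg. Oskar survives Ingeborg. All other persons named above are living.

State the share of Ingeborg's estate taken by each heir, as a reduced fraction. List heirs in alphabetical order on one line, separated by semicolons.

Dagny 1/72; Eirik 1/36; Frida 1/36; Hakon 1/12; Hallvard 1/4; Jorunn 1/72; Kolbein 1/36; Liv 1/12; Oskar 1/24; Sindre 1/4; Solveig 1/12; Tove 1/12; Trygve 1/72

There is no surviving spouse, so the entire estate passes to Ingeborg's descendants per stirpes.
The estate is divided into 4 equal shares of 1/4 among Hallvard, Sindre, Ragna, Brynja.
Hallvard is living and takes 1/4.
Sindre is living and takes 1/4.
Ragna predeceased; the 1/4 allotted to Ragna's branch passes to Ragna's issue by representation.
The 1/4 is divided into 3 equal shares of 1/12 among Tove, Njord, Liv.
Tove is living and takes 1/12.
Njord predeceased; the 1/12 allotted to Njord's branch passes to Njord's issue by representation.
Ylva's line is the sole branch at this level, so the full 1/12 passes to Ylva's issue by representation.
The 1/12 is divided into 3 equal shares of 1/36 among Frida, Kolbein, Eirik.
Frida is living and takes 1/36.
Kolbein is living and takes 1/36.
Eirik is living and takes 1/36.
Liv is living and takes 1/12.
Brynja predeceased; the 1/4 allotted to Brynja's branch passes to Brynja's issue by representation.
The 1/4 is divided into 3 equal shares of 1/12 among Hakon, Solveig, Vidar.
Hakon is living and takes 1/12.
Solveig is living and takes 1/12.
Vidar predeceased; the 1/12 allotted to Vidar's branch passes to Vidar's issue by representation.
The 1/12 is divided into 2 equal shares of 1/24 among Magnus, Oskar.
Magnus predeceased; the 1/24 allotted to Magnus's branch passes to Magnus's issue by representation.
The 1/24 is divided into 3 equal shares of 1/72 among Jorunn, Trygve, Dagny.
Jorunn is living and takes 1/72.
Trygve is living and takes 1/72.
Dagny is living and takes 1/72.
Oskar is living and takes 1/24.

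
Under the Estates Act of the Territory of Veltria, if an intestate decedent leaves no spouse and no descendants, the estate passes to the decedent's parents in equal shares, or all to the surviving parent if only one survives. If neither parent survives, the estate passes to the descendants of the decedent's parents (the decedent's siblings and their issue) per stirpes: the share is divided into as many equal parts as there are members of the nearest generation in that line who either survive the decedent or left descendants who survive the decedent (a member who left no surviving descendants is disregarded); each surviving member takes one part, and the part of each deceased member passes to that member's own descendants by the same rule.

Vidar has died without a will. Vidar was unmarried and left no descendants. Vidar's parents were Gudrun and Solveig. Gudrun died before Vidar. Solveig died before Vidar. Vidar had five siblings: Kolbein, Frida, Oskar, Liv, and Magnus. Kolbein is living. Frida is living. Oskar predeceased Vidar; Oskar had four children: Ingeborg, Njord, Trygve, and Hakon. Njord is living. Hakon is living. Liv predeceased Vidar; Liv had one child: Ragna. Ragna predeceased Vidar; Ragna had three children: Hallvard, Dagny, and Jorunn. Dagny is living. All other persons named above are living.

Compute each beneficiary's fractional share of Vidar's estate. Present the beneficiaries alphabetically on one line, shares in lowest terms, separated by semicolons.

Dagny 1/15; Frida 1/5; Hakon 1/20; Hallvard 1/15; Ingeborg 1/20; Jorunn 1/15; Kolbein 1/5; Magnus 1/5; Njord 1/20; Trygve 1/20

Neither parent survives and there are no descendants, so the estate passes to Vidar's siblings and their issue per stirpes.
The estate is divided into 5 equal shares of 1/5 among Kolbein, Frida, Oskar, Liv, Magnus.
Kolbein is living and takes 1/5.
Frida is living and takes 1/5.
Oskar predeceased; the 1/5 allotted to Oskar's branch passes to Oskar's issue by representation.
The 1/5 is divided into 4 equal shares of 1/20 among Ingeborg, Njord, Trygve, Hakon.
Ingeborg is living and takes 1/20.
Njord is living and takes 1/20.
Trygve is living and takes 1/20.
Hakon is living and takes 1/20.
Liv predeceased; the 1/5 allotted to Liv's branch passes to Liv's issue by representation.
Ragna's line is the sole branch at this level, so the full 1/5 passes to Ragna's issue by representation.
The 1/5 is divided into 3 equal shares of 1/15 among Hallvard, Dagny, Jorunn.
Hallvard is living and takes 1/15.
Dagny is living and takes 1/15.
Jorunn is living and takes 1/15.
Magnus is living and takes 1/5.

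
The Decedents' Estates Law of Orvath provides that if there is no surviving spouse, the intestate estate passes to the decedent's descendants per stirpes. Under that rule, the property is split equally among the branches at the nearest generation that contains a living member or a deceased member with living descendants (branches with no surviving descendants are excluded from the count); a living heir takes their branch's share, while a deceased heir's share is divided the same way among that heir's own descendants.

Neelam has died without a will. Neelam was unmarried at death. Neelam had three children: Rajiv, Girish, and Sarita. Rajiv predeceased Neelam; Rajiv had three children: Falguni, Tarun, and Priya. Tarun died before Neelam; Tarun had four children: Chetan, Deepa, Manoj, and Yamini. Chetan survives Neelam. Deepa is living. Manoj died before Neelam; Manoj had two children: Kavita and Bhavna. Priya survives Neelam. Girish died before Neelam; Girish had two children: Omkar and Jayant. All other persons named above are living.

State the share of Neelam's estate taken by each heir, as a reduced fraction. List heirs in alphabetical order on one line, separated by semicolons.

Bhavna 1/72; Chetan 1/36; Deepa 1/36; Falguni 1/9; Jayant 1/6; Kavita 1/72; Omkar 1/6; Priya 1/9; Sarita 1/3; Yamini 1/36

There is no surviving spouse, so the entire estate passes to Neelam's descendants per stirpes.
The estate is divided into 3 equal shares of 1/3 among Rajiv, Girish, Sarita.
Rajiv predeceased; the 1/3 allotted to Rajiv's branch passes to Rajiv's issue by representation.
The 1/3 is divided into 3 equal shares of 1/9 among Falguni, Tarun, Priya.
Falguni is living and takes 1/9.
Tarun predeceased; the 1/9 allotted to Tarun's branch passes to Tarun's issue by representation.
The 1/9 is divided into 4 equal shares of 1/36 among Chetan, Deepa, Manoj, Yamini.
Chetan is living and takes 1/36.
Deepa is living and takes 1/36.
Manoj predeceased; the 1/36 allotted to Manoj's branch passes to Manoj's issue by representation.
The 1/36 is divided into 2 equal shares of 1/72 among Kavita, Bhavna.
Kavita is living and takes 1/72.
Bhavna is living and takes 1/72.
Yamini is living and takes 1/36.
Priya is living and takes 1/9.
Girish predeceased; the 1/3 allotted to Girish's branch passes to Girish's issue by representation.
The 1/3 is divided into 2 equal shares of 1/6 among Omkar, Jayant.
Omkar is living and takes 1/6.
Jayant is living and takes 1/6.
Sarita is living and takes 1/3.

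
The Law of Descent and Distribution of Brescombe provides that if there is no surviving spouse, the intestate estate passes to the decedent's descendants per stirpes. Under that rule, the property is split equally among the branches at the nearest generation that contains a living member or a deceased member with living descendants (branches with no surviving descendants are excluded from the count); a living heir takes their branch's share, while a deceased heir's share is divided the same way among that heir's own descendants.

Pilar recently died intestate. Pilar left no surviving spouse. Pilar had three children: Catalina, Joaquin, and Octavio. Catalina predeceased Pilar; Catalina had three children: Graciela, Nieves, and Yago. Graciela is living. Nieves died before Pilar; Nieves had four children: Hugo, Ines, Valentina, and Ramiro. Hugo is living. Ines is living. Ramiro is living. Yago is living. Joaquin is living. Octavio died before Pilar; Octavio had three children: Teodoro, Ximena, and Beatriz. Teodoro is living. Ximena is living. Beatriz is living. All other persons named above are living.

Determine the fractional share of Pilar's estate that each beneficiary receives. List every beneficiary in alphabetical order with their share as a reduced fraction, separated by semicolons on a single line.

There is no surviving spouse, so the entire estate passes to Pilar's descendants per stirpes.
The estate is divided into 3 equal shares of 1/3 among Catalina, Joaquin, Octavio.
Catalina predeceased; the 1/3 allotted to Catalina's branch passes to Catalina's issue by representation.
The 1/3 is divided into 3 equal shares of 1/9 among Graciela, Nieves, Yago.
Graciela is living and takes 1/9.
Nieves predeceased; the 1/9 allotted to Nieves's branch passes to Nieves's issue by representation.
The 1/9 is divided into 4 equal shares of 1/36 among Hugo, Ines, Valentina, Ramiro.
Hugo is living and takes 1/36.
Ines is living and takes 1/36.
Valentina is living and takes 1/36.
Ramiro is living and takes 1/36.
Yago is living and takes 1/9.
Joaquin is living and takes 1/3.
Octavio predeceased; the 1/3 allotted to Octavio's branch passes to Octavio's issue by representation.
The 1/3 is divided into 3 equal shares of 1/9 among Teodoro, Ximena, Beatriz.
Teodoro is living and takes 1/9.
Ximena is living and takes 1/9.
Beatriz is living and takes 1/9.

Beatriz 1/9; Graciela 1/9; Hugo 1/36; Ines 1/36; Joaquin 1/3; Ramiro 1/36; Teodoro 1/9; Valentina 1/36; Ximena 1/9; Yago 1/9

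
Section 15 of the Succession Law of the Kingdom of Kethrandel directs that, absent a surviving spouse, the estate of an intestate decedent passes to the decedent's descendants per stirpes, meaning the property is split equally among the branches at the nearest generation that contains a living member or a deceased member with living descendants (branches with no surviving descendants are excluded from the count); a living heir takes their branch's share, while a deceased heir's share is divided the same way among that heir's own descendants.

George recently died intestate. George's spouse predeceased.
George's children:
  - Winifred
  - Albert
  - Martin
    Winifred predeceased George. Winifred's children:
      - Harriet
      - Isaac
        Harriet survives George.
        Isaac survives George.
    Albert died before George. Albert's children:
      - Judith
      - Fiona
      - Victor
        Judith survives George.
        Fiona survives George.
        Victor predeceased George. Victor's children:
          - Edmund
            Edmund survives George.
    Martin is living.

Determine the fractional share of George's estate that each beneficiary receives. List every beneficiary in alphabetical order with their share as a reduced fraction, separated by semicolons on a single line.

There is no surviving spouse, so the entire estate passes to George's descendants per stirpes.
The estate is divided into 3 equal shares of 1/3 among Winifred, Albert, Martin.
Winifred predeceased; the 1/3 allotted to Winifred's branch passes to Winifred's issue by representation.
The 1/3 is divided into 2 equal shares of 1/6 among Harriet, Isaac.
Harriet is living and takes 1/6.
Isaac is living and takes 1/6.
Albert predeceased; the 1/3 allotted to Albert's branch passes to Albert's issue by representation.
The 1/3 is divided into 3 equal shares of 1/9 among Judith, Fiona, Victor.
Judith is living and takes 1/9.
Fiona is living and takes 1/9.
Victor predeceased; the 1/9 allotted to Victor's branch passes to Victor's issue by representation.
Edmund is the sole taker at this level and receives the full 1/9.
Martin is living and takes 1/3.

Edmund 1/9; Fiona 1/9; Harriet 1/6; Isaac 1/6; Judith 1/9; Martin 1/3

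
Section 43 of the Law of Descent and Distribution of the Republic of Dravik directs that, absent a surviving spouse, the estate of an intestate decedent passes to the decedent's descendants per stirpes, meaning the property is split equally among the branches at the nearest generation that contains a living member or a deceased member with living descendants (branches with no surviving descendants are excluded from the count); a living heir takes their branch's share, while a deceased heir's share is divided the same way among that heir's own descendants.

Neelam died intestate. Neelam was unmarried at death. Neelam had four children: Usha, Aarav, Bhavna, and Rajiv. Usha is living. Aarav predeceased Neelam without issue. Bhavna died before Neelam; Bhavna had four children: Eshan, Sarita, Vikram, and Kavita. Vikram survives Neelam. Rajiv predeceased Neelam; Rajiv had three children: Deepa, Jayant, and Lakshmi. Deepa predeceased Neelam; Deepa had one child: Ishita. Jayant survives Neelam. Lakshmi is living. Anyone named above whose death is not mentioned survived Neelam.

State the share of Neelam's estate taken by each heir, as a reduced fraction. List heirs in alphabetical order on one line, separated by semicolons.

Eshan 1/12; Ishita 1/9; Jayant 1/9; Kavita 1/12; Lakshmi 1/9; Sarita 1/12; Usha 1/3; Vikram 1/12

There is no surviving spouse, so the entire estate passes to Neelam's descendants per stirpes.
Aarav left no surviving issue, so that branch lapses and is disregarded.
The estate is divided into 3 equal shares of 1/3 among Usha, Bhavna, Rajiv.
Usha is living and takes 1/3.
Bhavna predeceased; the 1/3 allotted to Bhavna's branch passes to Bhavna's issue by representation.
The 1/3 is divided into 4 equal shares of 1/12 among Eshan, Sarita, Vikram, Kavita.
Eshan is living and takes 1/12.
Sarita is living and takes 1/12.
Vikram is living and takes 1/12.
Kavita is living and takes 1/12.
Rajiv predeceased; the 1/3 allotted to Rajiv's branch passes to Rajiv's issue by representation.
The 1/3 is divided into 3 equal shares of 1/9 among Deepa, Jayant, Lakshmi.
Deepa predeceased; the 1/9 allotted to Deepa's branch passes to Deepa's issue by representation.
Ishita is the sole taker at this level and receives the full 1/9.
Jayant is living and takes 1/9.
Lakshmi is living and takes 1/9.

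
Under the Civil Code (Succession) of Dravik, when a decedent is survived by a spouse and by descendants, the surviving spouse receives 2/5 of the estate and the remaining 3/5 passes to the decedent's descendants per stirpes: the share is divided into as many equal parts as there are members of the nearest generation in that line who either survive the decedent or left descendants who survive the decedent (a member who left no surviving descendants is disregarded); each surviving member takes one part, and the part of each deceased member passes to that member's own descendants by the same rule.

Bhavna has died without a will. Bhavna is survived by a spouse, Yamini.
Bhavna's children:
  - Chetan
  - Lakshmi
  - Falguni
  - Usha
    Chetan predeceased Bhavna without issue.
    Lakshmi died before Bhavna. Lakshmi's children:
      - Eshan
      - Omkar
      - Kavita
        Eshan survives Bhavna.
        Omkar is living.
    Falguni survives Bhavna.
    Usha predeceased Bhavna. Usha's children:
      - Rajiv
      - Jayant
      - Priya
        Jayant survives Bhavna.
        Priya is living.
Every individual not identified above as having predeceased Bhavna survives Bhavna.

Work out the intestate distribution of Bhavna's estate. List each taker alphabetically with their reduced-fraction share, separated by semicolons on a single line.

Yamini, as surviving spouse, takes 2/5.
The remaining 3/5 passes to Bhavna's descendants per stirpes.
Chetan left no surviving issue, so that branch lapses and is disregarded.
The 3/5 is divided into 3 equal shares of 1/5 among Lakshmi, Falguni, Usha.
Lakshmi predeceased; the 1/5 allotted to Lakshmi's branch passes to Lakshmi's issue by representation.
The 1/5 is divided into 3 equal shares of 1/15 among Eshan, Omkar, Kavita.
Eshan is living and takes 1/15.
Omkar is living and takes 1/15.
Kavita is living and takes 1/15.
Falguni is living and takes 1/5.
Usha predeceased; the 1/5 allotted to Usha's branch passes to Usha's issue by representation.
The 1/5 is divided into 3 equal shares of 1/15 among Rajiv, Jayant, Priya.
Rajiv is living and takes 1/15.
Jayant is living and takes 1/15.
Priya is living and takes 1/15.

Eshan 1/15; Falguni 1/5; Jayant 1/15; Kavita 1/15; Omkar 1/15; Priya 1/15; Rajiv 1/15; Yamini 2/5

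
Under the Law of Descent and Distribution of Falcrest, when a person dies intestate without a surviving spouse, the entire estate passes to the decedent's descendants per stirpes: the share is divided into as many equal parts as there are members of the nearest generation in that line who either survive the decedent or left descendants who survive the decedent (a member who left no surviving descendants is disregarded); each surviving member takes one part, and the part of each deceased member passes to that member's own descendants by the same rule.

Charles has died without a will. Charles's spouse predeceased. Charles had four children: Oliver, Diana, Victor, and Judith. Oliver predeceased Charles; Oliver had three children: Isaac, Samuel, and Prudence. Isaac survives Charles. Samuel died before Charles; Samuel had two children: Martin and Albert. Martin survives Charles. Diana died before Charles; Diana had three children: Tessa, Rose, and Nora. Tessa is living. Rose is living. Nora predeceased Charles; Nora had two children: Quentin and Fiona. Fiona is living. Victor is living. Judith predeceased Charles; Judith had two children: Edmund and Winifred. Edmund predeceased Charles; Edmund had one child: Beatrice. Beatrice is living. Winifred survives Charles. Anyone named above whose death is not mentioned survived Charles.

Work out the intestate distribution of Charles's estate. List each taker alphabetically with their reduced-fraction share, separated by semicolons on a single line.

There is no surviving spouse, so the entire estate passes to Charles's descendants per stirpes.
The estate is divided into 4 equal shares of 1/4 among Oliver, Diana, Victor, Judith.
Oliver predeceased; the 1/4 allotted to Oliver's branch passes to Oliver's issue by representation.
The 1/4 is divided into 3 equal shares of 1/12 among Isaac, Samuel, Prudence.
Isaac is living and takes 1/12.
Samuel predeceased; the 1/12 allotted to Samuel's branch passes to Samuel's issue by representation.
The 1/12 is divided into 2 equal shares of 1/24 among Martin, Albert.
Martin is living and takes 1/24.
Albert is living and takes 1/24.
Prudence is living and takes 1/12.
Diana predeceased; the 1/4 allotted to Diana's branch passes to Diana's issue by representation.
The 1/4 is divided into 3 equal shares of 1/12 among Tessa, Rose, Nora.
Tessa is living and takes 1/12.
Rose is living and takes 1/12.
Nora predeceased; the 1/12 allotted to Nora's branch passes to Nora's issue by representation.
The 1/12 is divided into 2 equal shares of 1/24 among Quentin, Fiona.
Quentin is living and takes 1/24.
Fiona is living and takes 1/24.
Victor is living and takes 1/4.
Judith predeceased; the 1/4 allotted to Judith's branch passes to Judith's issue by representation.
The 1/4 is divided into 2 equal shares of 1/8 among Edmund, Winifred.
Edmund predeceased; the 1/8 allotted to Edmund's branch passes to Edmund's issue by representation.
Beatrice is the sole taker at this level and receives the full 1/8.
Winifred is living and takes 1/8.

Albert 1/24; Beatrice 1/8; Fiona 1/24; Isaac 1/12; Martin 1/24; Prudence 1/12; Quentin 1/24; Rose 1/12; Tessa 1/12; Victor 1/4; Winifred 1/8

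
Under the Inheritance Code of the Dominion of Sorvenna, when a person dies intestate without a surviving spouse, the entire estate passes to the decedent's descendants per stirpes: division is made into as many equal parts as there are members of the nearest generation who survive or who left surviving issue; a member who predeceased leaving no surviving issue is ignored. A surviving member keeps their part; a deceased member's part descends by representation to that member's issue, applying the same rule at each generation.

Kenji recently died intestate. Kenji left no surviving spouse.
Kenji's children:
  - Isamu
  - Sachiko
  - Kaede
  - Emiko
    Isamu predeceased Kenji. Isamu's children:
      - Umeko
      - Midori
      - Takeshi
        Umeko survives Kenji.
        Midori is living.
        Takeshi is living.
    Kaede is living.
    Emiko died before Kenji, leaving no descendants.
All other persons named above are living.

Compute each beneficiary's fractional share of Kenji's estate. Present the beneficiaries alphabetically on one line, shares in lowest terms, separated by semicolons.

Kaede 1/3; Midori 1/9; Sachiko 1/3; Takeshi 1/9; Umeko 1/9

There is no surviving spouse, so the entire estate passes to Kenji's descendants per stirpes.
Emiko left no surviving issue, so that branch lapses and is disregarded.
The estate is divided into 3 equal shares of 1/3 among Isamu, Sachiko, Kaede.
Isamu predeceased; the 1/3 allotted to Isamu's branch passes to Isamu's issue by representation.
The 1/3 is divided into 3 equal shares of 1/9 among Umeko, Midori, Takeshi.
Umeko is living and takes 1/9.
Midori is living and takes 1/9.
Takeshi is living and takes 1/9.
Sachiko is living and takes 1/3.
Kaede is living and takes 1/3.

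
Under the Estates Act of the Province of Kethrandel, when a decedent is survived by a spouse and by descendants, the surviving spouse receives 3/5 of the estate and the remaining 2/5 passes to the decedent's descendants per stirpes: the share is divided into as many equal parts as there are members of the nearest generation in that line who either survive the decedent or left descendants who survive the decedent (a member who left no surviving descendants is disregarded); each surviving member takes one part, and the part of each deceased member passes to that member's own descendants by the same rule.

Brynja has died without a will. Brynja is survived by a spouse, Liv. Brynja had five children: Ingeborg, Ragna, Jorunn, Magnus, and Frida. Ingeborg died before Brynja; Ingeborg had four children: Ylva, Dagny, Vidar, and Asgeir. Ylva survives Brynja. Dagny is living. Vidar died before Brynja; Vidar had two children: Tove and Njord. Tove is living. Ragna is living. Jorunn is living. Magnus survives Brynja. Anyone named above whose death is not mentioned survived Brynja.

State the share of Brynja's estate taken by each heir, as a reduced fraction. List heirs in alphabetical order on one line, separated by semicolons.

Liv, as surviving spouse, takes 3/5.
The remaining 2/5 passes to Brynja's descendants per stirpes.
The 2/5 is divided into 5 equal shares of 2/25 among Ingeborg, Ragna, Jorunn, Magnus, Frida.
Ingeborg predeceased; the 2/25 allotted to Ingeborg's branch passes to Ingeborg's issue by representation.
The 2/25 is divided into 4 equal shares of 1/50 among Ylva, Dagny, Vidar, Asgeir.
Ylva is living and takes 1/50.
Dagny is living and takes 1/50.
Vidar predeceased; the 1/50 allotted to Vidar's branch passes to Vidar's issue by representation.
The 1/50 is divided into 2 equal shares of 1/100 among Tove, Njord.
Tove is living and takes 1/100.
Njord is living and takes 1/100.
Asgeir is living and takes 1/50.
Ragna is living and takes 2/25.
Jorunn is living and takes 2/25.
Magnus is living and takes 2/25.
Frida is living and takes 2/25.

Asgeir 1/50; Dagny 1/50; Frida 2/25; Jorunn 2/25; Liv 3/5; Magnus 2/25; Njord 1/100; Ragna 2/25; Tove 1/100; Ylva 1/50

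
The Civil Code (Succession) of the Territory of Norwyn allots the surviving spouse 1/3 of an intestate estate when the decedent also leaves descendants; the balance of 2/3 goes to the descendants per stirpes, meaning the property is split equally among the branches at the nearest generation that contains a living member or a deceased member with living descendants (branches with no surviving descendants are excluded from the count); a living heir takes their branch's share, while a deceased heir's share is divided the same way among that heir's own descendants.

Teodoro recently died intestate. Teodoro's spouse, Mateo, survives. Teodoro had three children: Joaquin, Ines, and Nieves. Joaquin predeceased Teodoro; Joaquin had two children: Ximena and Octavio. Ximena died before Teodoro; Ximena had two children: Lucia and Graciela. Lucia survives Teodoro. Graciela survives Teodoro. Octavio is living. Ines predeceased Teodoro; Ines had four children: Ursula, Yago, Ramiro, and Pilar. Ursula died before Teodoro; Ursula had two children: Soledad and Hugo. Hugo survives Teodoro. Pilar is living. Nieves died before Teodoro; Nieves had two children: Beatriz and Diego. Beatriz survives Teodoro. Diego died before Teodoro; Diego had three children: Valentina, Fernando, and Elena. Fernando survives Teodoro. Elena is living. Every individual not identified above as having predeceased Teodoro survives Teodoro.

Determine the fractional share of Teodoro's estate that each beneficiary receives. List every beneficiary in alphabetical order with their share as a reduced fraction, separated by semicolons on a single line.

Mateo, as surviving spouse, takes 1/3.
The remaining 2/3 passes to Teodoro's descendants per stirpes.
The 2/3 is divided into 3 equal shares of 2/9 among Joaquin, Ines, Nieves.
Joaquin predeceased; the 2/9 allotted to Joaquin's branch passes to Joaquin's issue by representation.
The 2/9 is divided into 2 equal shares of 1/9 among Ximena, Octavio.
Ximena predeceased; the 1/9 allotted to Ximena's branch passes to Ximena's issue by representation.
The 1/9 is divided into 2 equal shares of 1/18 among Lucia, Graciela.
Lucia is living and takes 1/18.
Graciela is living and takes 1/18.
Octavio is living and takes 1/9.
Ines predeceased; the 2/9 allotted to Ines's branch passes to Ines's issue by representation.
The 2/9 is divided into 4 equal shares of 1/18 among Ursula, Yago, Ramiro, Pilar.
Ursula predeceased; the 1/18 allotted to Ursula's branch passes to Ursula's issue by representation.
The 1/18 is divided into 2 equal shares of 1/36 among Soledad, Hugo.
Soledad is living and takes 1/36.
Hugo is living and takes 1/36.
Yago is living and takes 1/18.
Ramiro is living and takes 1/18.
Pilar is living and takes 1/18.
Nieves predeceased; the 2/9 allotted to Nieves's branch passes to Nieves's issue by representation.
The 2/9 is divided into 2 equal shares of 1/9 among Beatriz, Diego.
Beatriz is living and takes 1/9.
Diego predeceased; the 1/9 allotted to Diego's branch passes to Diego's issue by representation.
The 1/9 is divided into 3 equal shares of 1/27 among Valentina, Fernando, Elena.
Valentina is living and takes 1/27.
Fernando is living and takes 1/27.
Elena is living and takes 1/27.

Beatriz 1/9; Elena 1/27; Fernando 1/27; Graciela 1/18; Hugo 1/36; Lucia 1/18; Mateo 1/3; Octavio 1/9; Pilar 1/18; Ramiro 1/18; Soledad 1/36; Valentina 1/27; Yago 1/18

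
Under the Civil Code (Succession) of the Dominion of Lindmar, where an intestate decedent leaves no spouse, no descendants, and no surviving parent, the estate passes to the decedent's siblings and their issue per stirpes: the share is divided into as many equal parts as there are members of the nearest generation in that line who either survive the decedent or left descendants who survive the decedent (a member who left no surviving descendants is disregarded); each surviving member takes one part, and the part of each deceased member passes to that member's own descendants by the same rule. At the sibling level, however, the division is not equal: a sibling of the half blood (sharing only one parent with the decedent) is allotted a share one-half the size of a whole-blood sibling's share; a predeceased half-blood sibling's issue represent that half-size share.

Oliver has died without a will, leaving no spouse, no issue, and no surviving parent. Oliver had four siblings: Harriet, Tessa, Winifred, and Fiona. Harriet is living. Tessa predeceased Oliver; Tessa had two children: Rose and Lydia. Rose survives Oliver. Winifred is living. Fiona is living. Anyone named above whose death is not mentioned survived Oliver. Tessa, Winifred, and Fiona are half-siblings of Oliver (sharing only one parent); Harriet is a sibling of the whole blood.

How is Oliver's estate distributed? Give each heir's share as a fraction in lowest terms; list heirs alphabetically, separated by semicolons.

Fiona 1/5; Harriet 2/5; Lydia 1/10; Rose 1/10; Winifred 1/5

No spouse, descendants, or parent survives, so the estate passes to Oliver's siblings per stirpes.
Half-blood siblings count for one-half the weight of whole-blood siblings at the initial division.
Dividing 1 in proportion to weights (total weight 5/2): Harriet (weight 1) → 2/5; Tessa (weight 1/2) → 1/5; Winifred (weight 1/2) → 1/5; Fiona (weight 1/2) → 1/5.
Harriet is living and takes 2/5.
Tessa predeceased; the 1/5 allotted to Tessa's branch passes to Tessa's issue by representation.
The 1/5 is divided into 2 equal shares of 1/10 among Rose, Lydia.
Rose is living and takes 1/10.
Lydia is living and takes 1/10.
Winifred is living and takes 1/5.
Fiona is living and takes 1/5.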